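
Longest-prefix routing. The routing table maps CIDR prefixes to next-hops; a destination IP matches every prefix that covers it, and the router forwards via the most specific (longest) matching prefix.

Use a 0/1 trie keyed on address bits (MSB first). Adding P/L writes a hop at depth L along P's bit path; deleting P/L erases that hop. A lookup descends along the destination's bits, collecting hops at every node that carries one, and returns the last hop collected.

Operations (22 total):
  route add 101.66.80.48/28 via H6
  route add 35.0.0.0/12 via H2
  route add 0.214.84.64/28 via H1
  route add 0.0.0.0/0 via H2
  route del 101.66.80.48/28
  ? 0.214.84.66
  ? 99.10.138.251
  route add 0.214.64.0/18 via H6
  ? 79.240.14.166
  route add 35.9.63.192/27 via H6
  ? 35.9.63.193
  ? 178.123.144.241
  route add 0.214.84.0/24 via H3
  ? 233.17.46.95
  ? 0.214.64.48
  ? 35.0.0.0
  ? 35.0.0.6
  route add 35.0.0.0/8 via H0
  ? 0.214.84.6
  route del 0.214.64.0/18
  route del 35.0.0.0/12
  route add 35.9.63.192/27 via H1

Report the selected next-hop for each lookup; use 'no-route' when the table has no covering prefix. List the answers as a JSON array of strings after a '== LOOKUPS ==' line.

Trace:
  add 101.66.80.48/28 -> H6 at depth 28
  add 35.0.0.0/12 -> H2 at depth 12
  add 0.214.84.64/28 -> H1 at depth 28
  add 0.0.0.0/0 -> H2 at depth 0
  del 101.66.80.48/28 (clear depth 28)
  ? 0.214.84.66  path d0:H2→d1:-→d2:-→d3:-→d4:-→d5:-→d6:-→d7:-→d8:-→d9:-→d10:-→d11:-→d12:-→d13:-→d14:-→d15:-→d16:-→d17:-→d18:-→d19:-→d20:-→d21:-→d22:-→d23:-→d24:-→d25:-→d26:-→d27:-→d28:H1  best=H1
  ? 99.10.138.251  path d0:H2→d1:-→d2:-→d3:-→d4:-→d5:-  best=H2
  add 0.214.64.0/18 -> H6 at depth 18
  ? 79.240.14.166  path d0:H2→d1:-→d2:-  best=H2
  add 35.9.63.192/27 -> H6 at depth 27
  ? 35.9.63.193  path d0:H2→d1:-→d2:-→d3:-→d4:-→d5:-→d6:-→d7:-→d8:-→d9:-→d10:-→d11:-→d12:H2→d13:-→d14:-→d15:-→d16:-→d17:-→d18:-→d19:-→d20:-→d21:-→d22:-→d23:-→d24:-→d25:-→d26:-→d27:H6  best=H6
  ? 178.123.144.241  path d0:H2  best=H2
  add 0.214.84.0/24 -> H3 at depth 24
  ? 233.17.46.95  path d0:H2  best=H2
  ? 0.214.64.48  path d0:H2→d1:-→d2:-→d3:-→d4:-→d5:-→d6:-→d7:-→d8:-→d9:-→d10:-→d11:-→d12:-→d13:-→d14:-→d15:-→d16:-→d17:-→d18:H6→d19:-  best=H6
  ? 35.0.0.0  path d0:H2→d1:-→d2:-→d3:-→d4:-→d5:-→d6:-→d7:-→d8:-→d9:-→d10:-→d11:-→d12:H2  best=H2
  ? 35.0.0.6  path d0:H2→d1:-→d2:-→d3:-→d4:-→d5:-→d6:-→d7:-→d8:-→d9:-→d10:-→d11:-→d12:H2  best=H2
  add 35.0.0.0/8 -> H0 at depth 8
  ? 0.214.84.6  path d0:H2→d1:-→d2:-→d3:-→d4:-→d5:-→d6:-→d7:-→d8:-→d9:-→d10:-→d11:-→d12:-→d13:-→d14:-→d15:-→d16:-→d17:-→d18:H6→d19:-→d20:-→d21:-→d22:-→d23:-→d24:H3→d25:-  best=H3
  del 0.214.64.0/18 (clear depth 18)
  del 35.0.0.0/12 (clear depth 12)
  add 35.9.63.192/27 -> H1 at depth 27

== LOOKUPS ==
["H1","H2","H2","H6","H2","H2","H6","H2","H2","H3"]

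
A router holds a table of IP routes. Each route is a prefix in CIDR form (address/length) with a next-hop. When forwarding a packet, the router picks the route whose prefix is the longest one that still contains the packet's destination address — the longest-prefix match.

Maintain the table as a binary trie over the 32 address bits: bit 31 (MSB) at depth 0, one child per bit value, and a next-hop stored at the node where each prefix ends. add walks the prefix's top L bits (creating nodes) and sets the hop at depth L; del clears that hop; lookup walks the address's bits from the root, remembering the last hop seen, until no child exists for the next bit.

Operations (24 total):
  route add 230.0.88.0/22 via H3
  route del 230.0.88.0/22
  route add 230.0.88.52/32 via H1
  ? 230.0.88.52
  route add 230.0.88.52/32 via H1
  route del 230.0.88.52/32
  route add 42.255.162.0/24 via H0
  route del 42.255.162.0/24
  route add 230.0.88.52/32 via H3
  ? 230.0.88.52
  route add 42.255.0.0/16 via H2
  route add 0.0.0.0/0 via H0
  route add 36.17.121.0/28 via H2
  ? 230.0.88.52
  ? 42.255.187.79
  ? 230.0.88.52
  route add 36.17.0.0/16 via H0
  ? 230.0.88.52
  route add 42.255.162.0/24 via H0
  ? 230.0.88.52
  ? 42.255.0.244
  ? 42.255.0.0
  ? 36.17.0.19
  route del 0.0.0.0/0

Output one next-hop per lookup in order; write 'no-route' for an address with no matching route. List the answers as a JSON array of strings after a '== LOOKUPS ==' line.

Process each operation:
  + 230.0.88.0/22 (H3) depth=22
  del 230.0.88.0/22 (clear depth 22)
  + 230.0.88.52/32 (H1) depth=32
  Q 230.0.88.52: descend 11100110000000000101100000110100 ; hops seen [H1] ; pick H1
  + 230.0.88.52/32 (H1) depth=32
  del 230.0.88.52/32 (clear depth 32)
  + 42.255.162.0/24 (H0) depth=24
  del 42.255.162.0/24 (clear depth 24)
  + 230.0.88.52/32 (H3) depth=32
  Q 230.0.88.52: descend 11100110000000000101100000110100 ; hops seen [H3] ; pick H3
  + 42.255.0.0/16 (H2) depth=16
  + 0.0.0.0/0 (H0) depth=0
  + 36.17.121.0/28 (H2) depth=28
  Q 230.0.88.52: descend 11100110000000000101100000110100 ; hops seen [H0,H3] ; pick H3
  Q 42.255.187.79: descend 0010101011111111101 ; hops seen [H0,H2] ; pick H2
  Q 230.0.88.52: descend 11100110000000000101100000110100 ; hops seen [H0,H3] ; pick H3
  + 36.17.0.0/16 (H0) depth=16
  Q 230.0.88.52: descend 11100110000000000101100000110100 ; hops seen [H0,H3] ; pick H3
  + 42.255.162.0/24 (H0) depth=24
  Q 230.0.88.52: descend 11100110000000000101100000110100 ; hops seen [H0,H3] ; pick H3
  Q 42.255.0.244: descend 0010101011111111 ; hops seen [H0,H2] ; pick H2
  Q 42.255.0.0: descend 0010101011111111 ; hops seen [H0,H2] ; pick H2
  Q 36.17.0.19: descend 00100100000100010 ; hops seen [H0,H0] ; pick H0
  del 0.0.0.0/0 (clear depth 0)

== LOOKUPS ==
["H1","H3","H3","H2","H3","H3","H3","H2","H2","H0"]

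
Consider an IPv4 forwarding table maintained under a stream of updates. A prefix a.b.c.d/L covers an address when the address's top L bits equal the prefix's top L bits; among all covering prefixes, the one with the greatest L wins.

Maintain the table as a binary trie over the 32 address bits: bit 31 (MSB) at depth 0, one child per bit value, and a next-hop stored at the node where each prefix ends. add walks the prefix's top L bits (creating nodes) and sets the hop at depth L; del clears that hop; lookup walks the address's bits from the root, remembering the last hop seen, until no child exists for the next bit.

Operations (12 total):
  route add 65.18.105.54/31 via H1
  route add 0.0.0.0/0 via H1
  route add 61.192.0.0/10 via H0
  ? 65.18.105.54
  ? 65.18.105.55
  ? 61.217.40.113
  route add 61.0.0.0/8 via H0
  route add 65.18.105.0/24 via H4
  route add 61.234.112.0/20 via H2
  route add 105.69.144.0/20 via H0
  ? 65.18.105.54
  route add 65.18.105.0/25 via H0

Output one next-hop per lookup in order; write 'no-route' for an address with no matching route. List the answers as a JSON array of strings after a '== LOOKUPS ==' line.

Process each operation:
  + 65.18.105.54/31 (H1) depth=31
  + 0.0.0.0/0 (H1) depth=0
  + 61.192.0.0/10 (H0) depth=10
  lookup 65.18.105.54: bits 0100000100010010011010010011011 walk d0:H1→d1:-→d2:-→d3:-→d4:-→d5:-→d6:-→d7:-→d8:-→d9:-→d10:-→d11:-→d12:-→d13:-→d14:-→d15:-→d16:-→d17:-→d18:-→d19:-→d20:-→d21:-→d22:-→d23:-→d24:-→d25:-→d26:-→d27:-→d28:-→d29:-→d30:-→d31:H1 -> H1
  lookup 65.18.105.55: bits 0100000100010010011010010011011 walk d0:H1→d1:-→d2:-→d3:-→d4:-→d5:-→d6:-→d7:-→d8:-→d9:-→d10:-→d11:-→d12:-→d13:-→d14:-→d15:-→d16:-→d17:-→d18:-→d19:-→d20:-→d21:-→d22:-→d23:-→d24:-→d25:-→d26:-→d27:-→d28:-→d29:-→d30:-→d31:H1 -> H1
  lookup 61.217.40.113: bits 0011110111 walk d0:H1→d1:-→d2:-→d3:-→d4:-→d5:-→d6:-→d7:-→d8:-→d9:-→d10:H0 -> H0
  + 61.0.0.0/8 (H0) depth=8
  + 65.18.105.0/24 (H4) depth=24
  + 61.234.112.0/20 (H2) depth=20
  + 105.69.144.0/20 (H0) depth=20
  lookup 65.18.105.54: bits 0100000100010010011010010011011 walk d0:H1→d1:-→d2:-→d3:-→d4:-→d5:-→d6:-→d7:-→d8:-→d9:-→d10:-→d11:-→d12:-→d13:-→d14:-→d15:-→d16:-→d17:-→d18:-→d19:-→d20:-→d21:-→d22:-→d23:-→d24:H4→d25:-→d26:-→d27:-→d28:-→d29:-→d30:-→d31:H1 -> H1
  + 65.18.105.0/25 (H0) depth=25

== LOOKUPS ==
["H1","H1","H0","H1"]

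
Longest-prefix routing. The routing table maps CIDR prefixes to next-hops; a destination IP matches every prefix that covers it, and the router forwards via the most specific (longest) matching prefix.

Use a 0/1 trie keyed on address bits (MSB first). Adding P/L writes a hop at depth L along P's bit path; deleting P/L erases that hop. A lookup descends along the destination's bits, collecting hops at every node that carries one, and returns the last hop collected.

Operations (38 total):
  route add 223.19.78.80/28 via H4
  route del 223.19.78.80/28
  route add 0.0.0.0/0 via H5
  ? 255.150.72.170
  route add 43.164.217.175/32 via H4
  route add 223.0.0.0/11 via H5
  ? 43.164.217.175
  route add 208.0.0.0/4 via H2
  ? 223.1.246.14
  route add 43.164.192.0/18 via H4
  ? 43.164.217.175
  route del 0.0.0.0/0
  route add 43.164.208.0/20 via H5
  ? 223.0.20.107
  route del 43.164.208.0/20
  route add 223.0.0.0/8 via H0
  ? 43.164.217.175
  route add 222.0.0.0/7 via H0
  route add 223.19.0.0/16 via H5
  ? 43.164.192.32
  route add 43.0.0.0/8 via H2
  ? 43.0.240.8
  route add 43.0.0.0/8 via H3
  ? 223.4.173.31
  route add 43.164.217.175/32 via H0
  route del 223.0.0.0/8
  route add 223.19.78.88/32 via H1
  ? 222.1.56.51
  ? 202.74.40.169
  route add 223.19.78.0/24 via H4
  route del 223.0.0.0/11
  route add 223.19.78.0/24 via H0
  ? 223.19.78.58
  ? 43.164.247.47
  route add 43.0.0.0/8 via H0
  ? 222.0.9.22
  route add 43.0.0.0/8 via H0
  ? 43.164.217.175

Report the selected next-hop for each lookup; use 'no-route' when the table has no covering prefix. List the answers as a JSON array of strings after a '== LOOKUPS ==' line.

Apply in order:
  add 223.19.78.80/28 -> H4 at depth 28
  del 223.19.78.80/28 (clear depth 28)
  add 0.0.0.0/0 -> H5 at depth 0
  lookup 255.150.72.170: bits 11 walk d0:H5→d1:-→d2:- -> H5
  add 43.164.217.175/32 -> H4 at depth 32
  add 223.0.0.0/11 -> H5 at depth 11
  lookup 43.164.217.175: bits 00101011101001001101100110101111 walk d0:H5→d1:-→d2:-→d3:-→d4:-→d5:-→d6:-→d7:-→d8:-→d9:-→d10:-→d11:-→d12:-→d13:-→d14:-→d15:-→d16:-→d17:-→d18:-→d19:-→d20:-→d21:-→d22:-→d23:-→d24:-→d25:-→d26:-→d27:-→d28:-→d29:-→d30:-→d31:-→d32:H4 -> H4
  add 208.0.0.0/4 -> H2 at depth 4
  lookup 223.1.246.14: bits 11011111000 walk d0:H5→d1:-→d2:-→d3:-→d4:H2→d5:-→d6:-→d7:-→d8:-→d9:-→d10:-→d11:H5 -> H5
  add 43.164.192.0/18 -> H4 at depth 18
  lookup 43.164.217.175: bits 00101011101001001101100110101111 walk d0:H5→d1:-→d2:-→d3:-→d4:-→d5:-→d6:-→d7:-→d8:-→d9:-→d10:-→d11:-→d12:-→d13:-→d14:-→d15:-→d16:-→d17:-→d18:H4→d19:-→d20:-→d21:-→d22:-→d23:-→d24:-→d25:-→d26:-→d27:-→d28:-→d29:-→d30:-→d31:-→d32:H4 -> H4
  del 0.0.0.0/0 (clear depth 0)
  add 43.164.208.0/20 -> H5 at depth 20
  lookup 223.0.20.107: bits 11011111000 walk d0:-→d1:-→d2:-→d3:-→d4:H2→d5:-→d6:-→d7:-→d8:-→d9:-→d10:-→d11:H5 -> H5
  del 43.164.208.0/20 (clear depth 20)
  add 223.0.0.0/8 -> H0 at depth 8
  lookup 43.164.217.175: bits 00101011101001001101100110101111 walk d0:-→d1:-→d2:-→d3:-→d4:-→d5:-→d6:-→d7:-→d8:-→d9:-→d10:-→d11:-→d12:-→d13:-→d14:-→d15:-→d16:-→d17:-→d18:H4→d19:-→d20:-→d21:-→d22:-→d23:-→d24:-→d25:-→d26:-→d27:-→d28:-→d29:-→d30:-→d31:-→d32:H4 -> H4
  add 222.0.0.0/7 -> H0 at depth 7
  add 223.19.0.0/16 -> H5 at depth 16
  lookup 43.164.192.32: bits 0010101110100100110 walk d0:-→d1:-→d2:-→d3:-→d4:-→d5:-→d6:-→d7:-→d8:-→d9:-→d10:-→d11:-→d12:-→d13:-→d14:-→d15:-→d16:-→d17:-→d18:H4→d19:- -> H4
  add 43.0.0.0/8 -> H2 at depth 8
  lookup 43.0.240.8: bits 00101011 walk d0:-→d1:-→d2:-→d3:-→d4:-→d5:-→d6:-→d7:-→d8:H2 -> H2
  add 43.0.0.0/8 -> H3 at depth 8
  lookup 223.4.173.31: bits 11011111000 walk d0:-→d1:-→d2:-→d3:-→d4:H2→d5:-→d6:-→d7:H0→d8:H0→d9:-→d10:-→d11:H5 -> H5
  add 43.164.217.175/32 -> H0 at depth 32
  del 223.0.0.0/8 (clear depth 8)
  add 223.19.78.88/32 -> H1 at depth 32
  lookup 222.1.56.51: bits 1101111 walk d0:-→d1:-→d2:-→d3:-→d4:H2→d5:-→d6:-→d7:H0 -> H0
  lookup 202.74.40.169: bits 110 walk d0:-→d1:-→d2:-→d3:- -> no-route
  add 223.19.78.0/24 -> H4 at depth 24
  del 223.0.0.0/11 (clear depth 11)
  add 223.19.78.0/24 -> H0 at depth 24
  lookup 223.19.78.58: bits 1101111100010011010011100 walk d0:-→d1:-→d2:-→d3:-→d4:H2→d5:-→d6:-→d7:H0→d8:-→d9:-→d10:-→d11:-→d12:-→d13:-→d14:-→d15:-→d16:H5→d17:-→d18:-→d19:-→d20:-→d21:-→d22:-→d23:-→d24:H0→d25:- -> H0
  lookup 43.164.247.47: bits 001010111010010011 walk d0:-→d1:-→d2:-→d3:-→d4:-→d5:-→d6:-→d7:-→d8:H3→d9:-→d10:-→d11:-→d12:-→d13:-→d14:-→d15:-→d16:-→d17:-→d18:H4 -> H4
  add 43.0.0.0/8 -> H0 at depth 8
  lookup 222.0.9.22: bits 1101111 walk d0:-→d1:-→d2:-→d3:-→d4:H2→d5:-→d6:-→d7:H0 -> H0
  add 43.0.0.0/8 -> H0 at depth 8
  lookup 43.164.217.175: bits 00101011101001001101100110101111 walk d0:-→d1:-→d2:-→d3:-→d4:-→d5:-→d6:-→d7:-→d8:H0→d9:-→d10:-→d11:-→d12:-→d13:-→d14:-→d15:-→d16:-→d17:-→d18:H4→d19:-→d20:-→d21:-→d22:-→d23:-→d24:-→d25:-→d26:-→d27:-→d28:-→d29:-→d30:-→d31:-→d32:H0 -> H0

== LOOKUPS ==
["H5","H4","H5","H4","H5","H4","H4","H2","H5","H0","no-route","H0","H4","H0","H0"]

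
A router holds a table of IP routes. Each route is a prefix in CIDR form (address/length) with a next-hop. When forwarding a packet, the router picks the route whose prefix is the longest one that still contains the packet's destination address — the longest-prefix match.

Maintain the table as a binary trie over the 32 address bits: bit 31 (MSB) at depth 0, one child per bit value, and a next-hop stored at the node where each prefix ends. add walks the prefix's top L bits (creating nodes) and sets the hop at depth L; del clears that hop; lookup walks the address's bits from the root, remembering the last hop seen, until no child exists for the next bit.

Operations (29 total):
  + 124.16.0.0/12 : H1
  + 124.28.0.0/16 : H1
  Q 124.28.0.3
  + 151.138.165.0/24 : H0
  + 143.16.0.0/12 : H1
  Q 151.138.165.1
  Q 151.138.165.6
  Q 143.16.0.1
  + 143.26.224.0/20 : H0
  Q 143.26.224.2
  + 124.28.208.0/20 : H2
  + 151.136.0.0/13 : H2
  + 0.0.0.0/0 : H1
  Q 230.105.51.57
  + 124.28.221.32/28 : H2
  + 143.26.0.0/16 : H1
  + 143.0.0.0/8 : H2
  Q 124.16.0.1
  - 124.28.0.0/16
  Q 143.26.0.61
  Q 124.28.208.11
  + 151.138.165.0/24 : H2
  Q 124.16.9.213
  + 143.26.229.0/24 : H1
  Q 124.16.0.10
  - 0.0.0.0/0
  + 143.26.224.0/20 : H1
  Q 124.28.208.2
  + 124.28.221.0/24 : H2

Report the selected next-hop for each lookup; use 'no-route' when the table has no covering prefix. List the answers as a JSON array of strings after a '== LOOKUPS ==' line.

Apply in order:
  add 124.16.0.0/12 -> H1 at depth 12
  add 124.28.0.0/16 -> H1 at depth 16
  lookup 124.28.0.3: bits 0111110000011100 walk d0:-→d1:-→d2:-→d3:-→d4:-→d5:-→d6:-→d7:-→d8:-→d9:-→d10:-→d11:-→d12:H1→d13:-→d14:-→d15:-→d16:H1 -> H1
  add 151.138.165.0/24 -> H0 at depth 24
  add 143.16.0.0/12 -> H1 at depth 12
  lookup 151.138.165.1: bits 100101111000101010100101 walk d0:-→d1:-→d2:-→d3:-→d4:-→d5:-→d6:-→d7:-→d8:-→d9:-→d10:-→d11:-→d12:-→d13:-→d14:-→d15:-→d16:-→d17:-→d18:-→d19:-→d20:-→d21:-→d22:-→d23:-→d24:H0 -> H0
  lookup 151.138.165.6: bits 100101111000101010100101 walk d0:-→d1:-→d2:-→d3:-→d4:-→d5:-→d6:-→d7:-→d8:-→d9:-→d10:-→d11:-→d12:-→d13:-→d14:-→d15:-→d16:-→d17:-→d18:-→d19:-→d20:-→d21:-→d22:-→d23:-→d24:H0 -> H0
  lookup 143.16.0.1: bits 100011110001 walk d0:-→d1:-→d2:-→d3:-→d4:-→d5:-→d6:-→d7:-→d8:-→d9:-→d10:-→d11:-→d12:H1 -> H1
  add 143.26.224.0/20 -> H0 at depth 20
  lookup 143.26.224.2: bits 10001111000110101110 walk d0:-→d1:-→d2:-→d3:-→d4:-→d5:-→d6:-→d7:-→d8:-→d9:-→d10:-→d11:-→d12:H1→d13:-→d14:-→d15:-→d16:-→d17:-→d18:-→d19:-→d20:H0 -> H0
  add 124.28.208.0/20 -> H2 at depth 20
  add 151.136.0.0/13 -> H2 at depth 13
  add 0.0.0.0/0 -> H1 at depth 0
  lookup 230.105.51.57: bits 1 walk d0:H1→d1:- -> H1
  add 124.28.221.32/28 -> H2 at depth 28
  add 143.26.0.0/16 -> H1 at depth 16
  add 143.0.0.0/8 -> H2 at depth 8
  lookup 124.16.0.1: bits 011111000001 walk d0:H1→d1:-→d2:-→d3:-→d4:-→d5:-→d6:-→d7:-→d8:-→d9:-→d10:-→d11:-→d12:H1 -> H1
  - 124.28.0.0/16 clear@16
  lookup 143.26.0.61: bits 1000111100011010 walk d0:H1→d1:-→d2:-→d3:-→d4:-→d5:-→d6:-→d7:-→d8:H2→d9:-→d10:-→d11:-→d12:H1→d13:-→d14:-→d15:-→d16:H1 -> H1
  lookup 124.28.208.11: bits 01111100000111001101 walk d0:H1→d1:-→d2:-→d3:-→d4:-→d5:-→d6:-→d7:-→d8:-→d9:-→d10:-→d11:-→d12:H1→d13:-→d14:-→d15:-→d16:-→d17:-→d18:-→d19:-→d20:H2 -> H2
  add 151.138.165.0/24 -> H2 at depth 24
  lookup 124.16.9.213: bits 011111000001 walk d0:H1→d1:-→d2:-→d3:-→d4:-→d5:-→d6:-→d7:-→d8:-→d9:-→d10:-→d11:-→d12:H1 -> H1
  add 143.26.229.0/24 -> H1 at depth 24
  lookup 124.16.0.10: bits 011111000001 walk d0:H1→d1:-→d2:-→d3:-→d4:-→d5:-→d6:-→d7:-→d8:-→d9:-→d10:-→d11:-→d12:H1 -> H1
  - 0.0.0.0/0 clear@0
  add 143.26.224.0/20 -> H1 at depth 20
  lookup 124.28.208.2: bits 01111100000111001101 walk d0:-→d1:-→d2:-→d3:-→d4:-→d5:-→d6:-→d7:-→d8:-→d9:-→d10:-→d11:-→d12:H1→d13:-→d14:-→d15:-→d16:-→d17:-→d18:-→d19:-→d20:H2 -> H2
  add 124.28.221.0/24 -> H2 at depth 24

== LOOKUPS ==
["H1","H0","H0","H1","H0","H1","H1","H1","H2","H1","H1","H2"]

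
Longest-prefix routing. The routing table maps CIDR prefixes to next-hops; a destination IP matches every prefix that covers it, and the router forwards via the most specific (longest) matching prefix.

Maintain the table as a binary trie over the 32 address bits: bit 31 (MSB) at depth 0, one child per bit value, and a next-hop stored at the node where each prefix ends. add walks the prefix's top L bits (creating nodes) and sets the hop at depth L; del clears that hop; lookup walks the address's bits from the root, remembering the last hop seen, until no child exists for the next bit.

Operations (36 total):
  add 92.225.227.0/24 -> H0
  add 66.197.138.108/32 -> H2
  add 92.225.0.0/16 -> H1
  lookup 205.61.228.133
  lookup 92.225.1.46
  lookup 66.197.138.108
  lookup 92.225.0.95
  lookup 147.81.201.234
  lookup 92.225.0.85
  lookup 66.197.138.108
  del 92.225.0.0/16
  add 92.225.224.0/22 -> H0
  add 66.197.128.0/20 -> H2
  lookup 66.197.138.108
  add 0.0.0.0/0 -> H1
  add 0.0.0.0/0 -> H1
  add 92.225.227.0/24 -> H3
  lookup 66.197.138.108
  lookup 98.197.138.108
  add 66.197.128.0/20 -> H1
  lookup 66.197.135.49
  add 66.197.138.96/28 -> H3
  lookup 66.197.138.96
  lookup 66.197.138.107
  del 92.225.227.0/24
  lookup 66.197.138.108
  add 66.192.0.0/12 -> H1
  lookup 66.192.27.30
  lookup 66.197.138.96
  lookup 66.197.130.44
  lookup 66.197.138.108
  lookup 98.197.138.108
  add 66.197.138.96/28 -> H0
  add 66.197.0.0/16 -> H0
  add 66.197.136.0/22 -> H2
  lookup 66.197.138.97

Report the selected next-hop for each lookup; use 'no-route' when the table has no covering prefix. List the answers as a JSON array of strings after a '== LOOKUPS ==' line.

Trace:
  add 92.225.227.0/24 -> H0 at depth 24
  add 66.197.138.108/32 -> H2 at depth 32
  add 92.225.0.0/16 -> H1 at depth 16
  ? 205.61.228.133  path d0:-  best=no-route
  ? 92.225.1.46  path d0:-→d1:-→d2:-→d3:-→d4:-→d5:-→d6:-→d7:-→d8:-→d9:-→d10:-→d11:-→d12:-→d13:-→d14:-→d15:-→d16:H1  best=H1
  ? 66.197.138.108  path d0:-→d1:-→d2:-→d3:-→d4:-→d5:-→d6:-→d7:-→d8:-→d9:-→d10:-→d11:-→d12:-→d13:-→d14:-→d15:-→d16:-→d17:-→d18:-→d19:-→d20:-→d21:-→d22:-→d23:-→d24:-→d25:-→d26:-→d27:-→d28:-→d29:-→d30:-→d31:-→d32:H2  best=H2
  ? 92.225.0.95  path d0:-→d1:-→d2:-→d3:-→d4:-→d5:-→d6:-→d7:-→d8:-→d9:-→d10:-→d11:-→d12:-→d13:-→d14:-→d15:-→d16:H1  best=H1
  ? 147.81.201.234  path d0:-  best=no-route
  ? 92.225.0.85  path d0:-→d1:-→d2:-→d3:-→d4:-→d5:-→d6:-→d7:-→d8:-→d9:-→d10:-→d11:-→d12:-→d13:-→d14:-→d15:-→d16:H1  best=H1
  ? 66.197.138.108  path d0:-→d1:-→d2:-→d3:-→d4:-→d5:-→d6:-→d7:-→d8:-→d9:-→d10:-→d11:-→d12:-→d13:-→d14:-→d15:-→d16:-→d17:-→d18:-→d19:-→d20:-→d21:-→d22:-→d23:-→d24:-→d25:-→d26:-→d27:-→d28:-→d29:-→d30:-→d31:-→d32:H2  best=H2
  del 92.225.0.0/16 (clear depth 16)
  add 92.225.224.0/22 -> H0 at depth 22
  add 66.197.128.0/20 -> H2 at depth 20
  ? 66.197.138.108  path d0:-→d1:-→d2:-→d3:-→d4:-→d5:-→d6:-→d7:-→d8:-→d9:-→d10:-→d11:-→d12:-→d13:-→d14:-→d15:-→d16:-→d17:-→d18:-→d19:-→d20:H2→d21:-→d22:-→d23:-→d24:-→d25:-→d26:-→d27:-→d28:-→d29:-→d30:-→d31:-→d32:H2  best=H2
  add 0.0.0.0/0 -> H1 at depth 0
  add 0.0.0.0/0 -> H1 at depth 0
  add 92.225.227.0/24 -> H3 at depth 24
  ? 66.197.138.108  path d0:H1→d1:-→d2:-→d3:-→d4:-→d5:-→d6:-→d7:-→d8:-→d9:-→d10:-→d11:-→d12:-→d13:-→d14:-→d15:-→d16:-→d17:-→d18:-→d19:-→d20:H2→d21:-→d22:-→d23:-→d24:-→d25:-→d26:-→d27:-→d28:-→d29:-→d30:-→d31:-→d32:H2  best=H2
  ? 98.197.138.108  path d0:H1→d1:-→d2:-  best=H1
  add 66.197.128.0/20 -> H1 at depth 20
  ? 66.197.135.49  path d0:H1→d1:-→d2:-→d3:-→d4:-→d5:-→d6:-→d7:-→d8:-→d9:-→d10:-→d11:-→d12:-→d13:-→d14:-→d15:-→d16:-→d17:-→d18:-→d19:-→d20:H1  best=H1
  add 66.197.138.96/28 -> H3 at depth 28
  ? 66.197.138.96  path d0:H1→d1:-→d2:-→d3:-→d4:-→d5:-→d6:-→d7:-→d8:-→d9:-→d10:-→d11:-→d12:-→d13:-→d14:-→d15:-→d16:-→d17:-→d18:-→d19:-→d20:H1→d21:-→d22:-→d23:-→d24:-→d25:-→d26:-→d27:-→d28:H3  best=H3
  ? 66.197.138.107  path d0:H1→d1:-→d2:-→d3:-→d4:-→d5:-→d6:-→d7:-→d8:-→d9:-→d10:-→d11:-→d12:-→d13:-→d14:-→d15:-→d16:-→d17:-→d18:-→d19:-→d20:H1→d21:-→d22:-→d23:-→d24:-→d25:-→d26:-→d27:-→d28:H3→d29:-  best=H3
  del 92.225.227.0/24 (clear depth 24)
  ? 66.197.138.108  path d0:H1→d1:-→d2:-→d3:-→d4:-→d5:-→d6:-→d7:-→d8:-→d9:-→d10:-→d11:-→d12:-→d13:-→d14:-→d15:-→d16:-→d17:-→d18:-→d19:-→d20:H1→d21:-→d22:-→d23:-→d24:-→d25:-→d26:-→d27:-→d28:H3→d29:-→d30:-→d31:-→d32:H2  best=H2
  add 66.192.0.0/12 -> H1 at depth 12
  ? 66.192.27.30  path d0:H1→d1:-→d2:-→d3:-→d4:-→d5:-→d6:-→d7:-→d8:-→d9:-→d10:-→d11:-→d12:H1→d13:-  best=H1
  ? 66.197.138.96  path d0:H1→d1:-→d2:-→d3:-→d4:-→d5:-→d6:-→d7:-→d8:-→d9:-→d10:-→d11:-→d12:H1→d13:-→d14:-→d15:-→d16:-→d17:-→d18:-→d19:-→d20:H1→d21:-→d22:-→d23:-→d24:-→d25:-→d26:-→d27:-→d28:H3  best=H3
  ? 66.197.130.44  path d0:H1→d1:-→d2:-→d3:-→d4:-→d5:-→d6:-→d7:-→d8:-→d9:-→d10:-→d11:-→d12:H1→d13:-→d14:-→d15:-→d16:-→d17:-→d18:-→d19:-→d20:H1  best=H1
  ? 66.197.138.108  path d0:H1→d1:-→d2:-→d3:-→d4:-→d5:-→d6:-→d7:-→d8:-→d9:-→d10:-→d11:-→d12:H1→d13:-→d14:-→d15:-→d16:-→d17:-→d18:-→d19:-→d20:H1→d21:-→d22:-→d23:-→d24:-→d25:-→d26:-→d27:-→d28:H3→d29:-→d30:-→d31:-→d32:H2  best=H2
  ? 98.197.138.108  path d0:H1→d1:-→d2:-  best=H1
  add 66.197.138.96/28 -> H0 at depth 28
  add 66.197.0.0/16 -> H0 at depth 16
  add 66.197.136.0/22 -> H2 at depth 22
  ? 66.197.138.97  path d0:H1→d1:-→d2:-→d3:-→d4:-→d5:-→d6:-→d7:-→d8:-→d9:-→d10:-→d11:-→d12:H1→d13:-→d14:-→d15:-→d16:H0→d17:-→d18:-→d19:-→d20:H1→d21:-→d22:H2→d23:-→d24:-→d25:-→d26:-→d27:-→d28:H0  best=H0

== LOOKUPS ==
["no-route","H1","H2","H1","no-route","H1","H2","H2","H2","H1","H1","H3","H3","H2","H1","H3","H1","H2","H1","H0"]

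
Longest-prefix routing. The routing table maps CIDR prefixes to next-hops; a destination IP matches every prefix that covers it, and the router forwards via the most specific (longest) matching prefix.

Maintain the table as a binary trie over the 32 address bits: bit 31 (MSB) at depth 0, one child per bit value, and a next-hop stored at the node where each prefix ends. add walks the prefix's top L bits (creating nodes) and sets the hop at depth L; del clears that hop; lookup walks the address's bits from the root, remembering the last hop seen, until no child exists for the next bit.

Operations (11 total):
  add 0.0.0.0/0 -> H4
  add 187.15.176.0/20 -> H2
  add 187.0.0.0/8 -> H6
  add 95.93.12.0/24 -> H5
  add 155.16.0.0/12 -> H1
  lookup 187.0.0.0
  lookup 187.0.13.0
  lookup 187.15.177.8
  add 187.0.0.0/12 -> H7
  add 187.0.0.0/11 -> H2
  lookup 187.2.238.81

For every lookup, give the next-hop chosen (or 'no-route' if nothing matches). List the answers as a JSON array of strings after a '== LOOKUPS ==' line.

Trace:
  + 0.0.0.0/0 (H4) depth=0
  + 187.15.176.0/20 (H2) depth=20
  + 187.0.0.0/8 (H6) depth=8
  + 95.93.12.0/24 (H5) depth=24
  + 155.16.0.0/12 (H1) depth=12
  Q 187.0.0.0: descend 101110110000 ; hops seen [H4,H6] ; pick H6
  Q 187.0.13.0: descend 101110110000 ; hops seen [H4,H6] ; pick H6
  Q 187.15.177.8: descend 10111011000011111011 ; hops seen [H4,H6,H2] ; pick H2
  + 187.0.0.0/12 (H7) depth=12
  + 187.0.0.0/11 (H2) depth=11
  Q 187.2.238.81: descend 101110110000 ; hops seen [H4,H6,H2,H7] ; pick H7

== LOOKUPS ==
["H6","H6","H2","H7"]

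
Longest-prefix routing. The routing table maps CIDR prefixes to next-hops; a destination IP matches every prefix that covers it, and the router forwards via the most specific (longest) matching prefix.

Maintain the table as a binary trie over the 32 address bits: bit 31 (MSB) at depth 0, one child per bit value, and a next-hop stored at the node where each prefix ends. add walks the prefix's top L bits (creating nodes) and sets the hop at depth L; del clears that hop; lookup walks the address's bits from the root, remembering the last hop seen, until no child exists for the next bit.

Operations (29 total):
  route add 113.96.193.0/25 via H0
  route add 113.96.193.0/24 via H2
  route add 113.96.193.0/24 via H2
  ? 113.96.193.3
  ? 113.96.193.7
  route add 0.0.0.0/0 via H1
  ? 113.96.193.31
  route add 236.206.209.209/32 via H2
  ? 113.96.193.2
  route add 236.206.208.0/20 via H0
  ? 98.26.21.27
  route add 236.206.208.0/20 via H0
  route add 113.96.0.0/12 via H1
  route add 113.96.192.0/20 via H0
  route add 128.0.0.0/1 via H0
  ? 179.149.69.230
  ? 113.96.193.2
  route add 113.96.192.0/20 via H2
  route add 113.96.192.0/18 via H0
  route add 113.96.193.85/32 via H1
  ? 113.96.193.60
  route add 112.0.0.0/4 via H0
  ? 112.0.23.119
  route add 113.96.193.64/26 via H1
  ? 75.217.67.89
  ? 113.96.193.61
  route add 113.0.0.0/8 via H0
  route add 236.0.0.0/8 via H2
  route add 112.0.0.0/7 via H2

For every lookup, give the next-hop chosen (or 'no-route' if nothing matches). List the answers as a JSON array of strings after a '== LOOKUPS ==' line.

Apply in order:
  add 113.96.193.0/25 -> H0 at depth 25
  add 113.96.193.0/24 -> H2 at depth 24
  add 113.96.193.0/24 -> H2 at depth 24
  ? 113.96.193.3  path d0:-→d1:-→d2:-→d3:-→d4:-→d5:-→d6:-→d7:-→d8:-→d9:-→d10:-→d11:-→d12:-→d13:-→d14:-→d15:-→d16:-→d17:-→d18:-→d19:-→d20:-→d21:-→d22:-→d23:-→d24:H2→d25:H0  best=H0
  ? 113.96.193.7  path d0:-→d1:-→d2:-→d3:-→d4:-→d5:-→d6:-→d7:-→d8:-→d9:-→d10:-→d11:-→d12:-→d13:-→d14:-→d15:-→d16:-→d17:-→d18:-→d19:-→d20:-→d21:-→d22:-→d23:-→d24:H2→d25:H0  best=H0
  add 0.0.0.0/0 -> H1 at depth 0
  ? 113.96.193.31  path d0:H1→d1:-→d2:-→d3:-→d4:-→d5:-→d6:-→d7:-→d8:-→d9:-→d10:-→d11:-→d12:-→d13:-→d14:-→d15:-→d16:-→d17:-→d18:-→d19:-→d20:-→d21:-→d22:-→d23:-→d24:H2→d25:H0  best=H0
  add 236.206.209.209/32 -> H2 at depth 32
  ? 113.96.193.2  path d0:H1→d1:-→d2:-→d3:-→d4:-→d5:-→d6:-→d7:-→d8:-→d9:-→d10:-→d11:-→d12:-→d13:-→d14:-→d15:-→d16:-→d17:-→d18:-→d19:-→d20:-→d21:-→d22:-→d23:-→d24:H2→d25:H0  best=H0
  add 236.206.208.0/20 -> H0 at depth 20
  ? 98.26.21.27  path d0:H1→d1:-→d2:-→d3:-  best=H1
  add 236.206.208.0/20 -> H0 at depth 20
  add 113.96.0.0/12 -> H1 at depth 12
  add 113.96.192.0/20 -> H0 at depth 20
  add 128.0.0.0/1 -> H0 at depth 1
  ? 179.149.69.230  path d0:H1→d1:H0  best=H0
  ? 113.96.193.2  path d0:H1→d1:-→d2:-→d3:-→d4:-→d5:-→d6:-→d7:-→d8:-→d9:-→d10:-→d11:-→d12:H1→d13:-→d14:-→d15:-→d16:-→d17:-→d18:-→d19:-→d20:H0→d21:-→d22:-→d23:-→d24:H2→d25:H0  best=H0
  add 113.96.192.0/20 -> H2 at depth 20
  add 113.96.192.0/18 -> H0 at depth 18
  add 113.96.193.85/32 -> H1 at depth 32
  ? 113.96.193.60  path d0:H1→d1:-→d2:-→d3:-→d4:-→d5:-→d6:-→d7:-→d8:-→d9:-→d10:-→d11:-→d12:H1→d13:-→d14:-→d15:-→d16:-→d17:-→d18:H0→d19:-→d20:H2→d21:-→d22:-→d23:-→d24:H2→d25:H0  best=H0
  add 112.0.0.0/4 -> H0 at depth 4
  ? 112.0.23.119  path d0:H1→d1:-→d2:-→d3:-→d4:H0→d5:-→d6:-→d7:-  best=H0
  add 113.96.193.64/26 -> H1 at depth 26
  ? 75.217.67.89  path d0:H1→d1:-→d2:-  best=H1
  ? 113.96.193.61  path d0:H1→d1:-→d2:-→d3:-→d4:H0→d5:-→d6:-→d7:-→d8:-→d9:-→d10:-→d11:-→d12:H1→d13:-→d14:-→d15:-→d16:-→d17:-→d18:H0→d19:-→d20:H2→d21:-→d22:-→d23:-→d24:H2→d25:H0  best=H0
  add 113.0.0.0/8 -> H0 at depth 8
  add 236.0.0.0/8 -> H2 at depth 8
  add 112.0.0.0/7 -> H2 at depth 7

== LOOKUPS ==
["H0","H0","H0","H0","H1","H0","H0","H0","H0","H1","H0"]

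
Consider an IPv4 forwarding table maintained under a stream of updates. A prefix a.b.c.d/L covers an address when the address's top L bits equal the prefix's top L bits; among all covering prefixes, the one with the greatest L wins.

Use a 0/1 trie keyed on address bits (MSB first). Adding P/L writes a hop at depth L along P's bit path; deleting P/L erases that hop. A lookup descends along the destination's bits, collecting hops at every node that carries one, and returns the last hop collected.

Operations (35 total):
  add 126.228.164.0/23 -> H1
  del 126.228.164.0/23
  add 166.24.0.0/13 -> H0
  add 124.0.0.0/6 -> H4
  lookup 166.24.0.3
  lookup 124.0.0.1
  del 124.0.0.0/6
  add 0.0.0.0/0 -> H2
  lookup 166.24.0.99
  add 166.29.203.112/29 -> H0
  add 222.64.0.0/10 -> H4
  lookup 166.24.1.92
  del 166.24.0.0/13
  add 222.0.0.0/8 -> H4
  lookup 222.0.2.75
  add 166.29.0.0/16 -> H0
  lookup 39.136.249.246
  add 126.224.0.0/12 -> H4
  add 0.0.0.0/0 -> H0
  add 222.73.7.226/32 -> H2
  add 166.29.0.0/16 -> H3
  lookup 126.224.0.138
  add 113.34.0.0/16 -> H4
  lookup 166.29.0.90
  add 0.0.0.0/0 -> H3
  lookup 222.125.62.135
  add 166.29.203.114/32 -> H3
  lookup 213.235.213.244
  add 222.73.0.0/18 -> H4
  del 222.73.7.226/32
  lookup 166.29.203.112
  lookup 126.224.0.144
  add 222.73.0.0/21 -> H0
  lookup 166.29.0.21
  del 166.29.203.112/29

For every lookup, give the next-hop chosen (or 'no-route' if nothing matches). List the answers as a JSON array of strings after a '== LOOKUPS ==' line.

Trace:
  + 126.228.164.0/23 (H1) depth=23
  del 126.228.164.0/23 (clear depth 23)
  + 166.24.0.0/13 (H0) depth=13
  + 124.0.0.0/6 (H4) depth=6
  lookup 166.24.0.3: bits 1010011000011 walk d0:-→d1:-→d2:-→d3:-→d4:-→d5:-→d6:-→d7:-→d8:-→d9:-→d10:-→d11:-→d12:-→d13:H0 -> H0
  lookup 124.0.0.1: bits 011111 walk d0:-→d1:-→d2:-→d3:-→d4:-→d5:-→d6:H4 -> H4
  del 124.0.0.0/6 (clear depth 6)
  + 0.0.0.0/0 (H2) depth=0
  lookup 166.24.0.99: bits 1010011000011 walk d0:H2→d1:-→d2:-→d3:-→d4:-→d5:-→d6:-→d7:-→d8:-→d9:-→d10:-→d11:-→d12:-→d13:H0 -> H0
  + 166.29.203.112/29 (H0) depth=29
  + 222.64.0.0/10 (H4) depth=10
  lookup 166.24.1.92: bits 1010011000011 walk d0:H2→d1:-→d2:-→d3:-→d4:-→d5:-→d6:-→d7:-→d8:-→d9:-→d10:-→d11:-→d12:-→d13:H0 -> H0
  del 166.24.0.0/13 (clear depth 13)
  + 222.0.0.0/8 (H4) depth=8
  lookup 222.0.2.75: bits 110111100 walk d0:H2→d1:-→d2:-→d3:-→d4:-→d5:-→d6:-→d7:-→d8:H4→d9:- -> H4
  + 166.29.0.0/16 (H0) depth=16
  lookup 39.136.249.246: bits 0 walk d0:H2→d1:- -> H2
  + 126.224.0.0/12 (H4) depth=12
  + 0.0.0.0/0 (H0) depth=0
  + 222.73.7.226/32 (H2) depth=32
  + 166.29.0.0/16 (H3) depth=16
  lookup 126.224.0.138: bits 0111111011100 walk d0:H0→d1:-→d2:-→d3:-→d4:-→d5:-→d6:-→d7:-→d8:-→d9:-→d10:-→d11:-→d12:H4→d13:- -> H4
  + 113.34.0.0/16 (H4) depth=16
  lookup 166.29.0.90: bits 1010011000011101 walk d0:H0→d1:-→d2:-→d3:-→d4:-→d5:-→d6:-→d7:-→d8:-→d9:-→d10:-→d11:-→d12:-→d13:-→d14:-→d15:-→d16:H3 -> H3
  + 0.0.0.0/0 (H3) depth=0
  lookup 222.125.62.135: bits 1101111001 walk d0:H3→d1:-→d2:-→d3:-→d4:-→d5:-→d6:-→d7:-→d8:H4→d9:-→d10:H4 -> H4
  + 166.29.203.114/32 (H3) depth=32
  lookup 213.235.213.244: bits 1101 walk d0:H3→d1:-→d2:-→d3:-→d4:- -> H3
  + 222.73.0.0/18 (H4) depth=18
  del 222.73.7.226/32 (clear depth 32)
  lookup 166.29.203.112: bits 101001100001110111001011011100 walk d0:H3→d1:-→d2:-→d3:-→d4:-→d5:-→d6:-→d7:-→d8:-→d9:-→d10:-→d11:-→d12:-→d13:-→d14:-→d15:-→d16:H3→d17:-→d18:-→d19:-→d20:-→d21:-→d22:-→d23:-→d24:-→d25:-→d26:-→d27:-→d28:-→d29:H0→d30:- -> H0
  lookup 126.224.0.144: bits 0111111011100 walk d0:H3→d1:-→d2:-→d3:-→d4:-→d5:-→d6:-→d7:-→d8:-→d9:-→d10:-→d11:-→d12:H4→d13:- -> H4
  + 222.73.0.0/21 (H0) depth=21
  lookup 166.29.0.21: bits 1010011000011101 walk d0:H3→d1:-→d2:-→d3:-→d4:-→d5:-→d6:-→d7:-→d8:-→d9:-→d10:-→d11:-→d12:-→d13:-→d14:-→d15:-→d16:H3 -> H3
  del 166.29.203.112/29 (clear depth 29)

== LOOKUPS ==
["H0","H4","H0","H0","H4","H2","H4","H3","H4","H3","H0","H4","H3"]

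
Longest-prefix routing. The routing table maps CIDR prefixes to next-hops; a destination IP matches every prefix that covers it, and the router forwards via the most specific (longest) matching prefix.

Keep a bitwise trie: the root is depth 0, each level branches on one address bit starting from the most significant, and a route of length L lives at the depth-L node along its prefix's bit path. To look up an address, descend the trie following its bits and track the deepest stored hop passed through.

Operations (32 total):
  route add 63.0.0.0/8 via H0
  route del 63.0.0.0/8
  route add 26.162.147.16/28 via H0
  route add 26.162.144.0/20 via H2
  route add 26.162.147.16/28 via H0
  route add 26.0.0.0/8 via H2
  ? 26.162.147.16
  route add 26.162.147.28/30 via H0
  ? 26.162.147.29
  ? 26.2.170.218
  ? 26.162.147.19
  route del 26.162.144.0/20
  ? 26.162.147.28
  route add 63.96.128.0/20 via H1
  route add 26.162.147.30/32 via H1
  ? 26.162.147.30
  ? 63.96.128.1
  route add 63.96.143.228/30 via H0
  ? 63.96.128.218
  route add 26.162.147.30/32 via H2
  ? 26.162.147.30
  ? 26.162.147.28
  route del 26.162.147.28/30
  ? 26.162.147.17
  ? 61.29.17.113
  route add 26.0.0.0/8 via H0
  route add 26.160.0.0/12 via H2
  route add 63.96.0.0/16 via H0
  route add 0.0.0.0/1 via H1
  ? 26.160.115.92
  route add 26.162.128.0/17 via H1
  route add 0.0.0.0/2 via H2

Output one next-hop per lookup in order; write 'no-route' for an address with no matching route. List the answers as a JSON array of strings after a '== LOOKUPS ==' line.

Apply in order:
  add 63.0.0.0/8 -> H0 at depth 8
  - 63.0.0.0/8 clear@8
  add 26.162.147.16/28 -> H0 at depth 28
  add 26.162.144.0/20 -> H2 at depth 20
  add 26.162.147.16/28 -> H0 at depth 28
  add 26.0.0.0/8 -> H2 at depth 8
  Q 26.162.147.16: descend 0001101010100010100100110001 ; hops seen [H2,H2,H0] ; pick H0
  add 26.162.147.28/30 -> H0 at depth 30
  Q 26.162.147.29: descend 000110101010001010010011000111 ; hops seen [H2,H2,H0,H0] ; pick H0
  Q 26.2.170.218: descend 00011010 ; hops seen [H2] ; pick H2
  Q 26.162.147.19: descend 0001101010100010100100110001 ; hops seen [H2,H2,H0] ; pick H0
  - 26.162.144.0/20 clear@20
  Q 26.162.147.28: descend 000110101010001010010011000111 ; hops seen [H2,H0,H0] ; pick H0
  add 63.96.128.0/20 -> H1 at depth 20
  add 26.162.147.30/32 -> H1 at depth 32
  Q 26.162.147.30: descend 00011010101000101001001100011110 ; hops seen [H2,H0,H0,H1] ; pick H1
  Q 63.96.128.1: descend 00111111011000001000 ; hops seen [H1] ; pick H1
  add 63.96.143.228/30 -> H0 at depth 30
  Q 63.96.128.218: descend 00111111011000001000 ; hops seen [H1] ; pick H1
  add 26.162.147.30/32 -> H2 at depth 32
  Q 26.162.147.30: descend 00011010101000101001001100011110 ; hops seen [H2,H0,H0,H2] ; pick H2
  Q 26.162.147.28: descend 000110101010001010010011000111 ; hops seen [H2,H0,H0] ; pick H0
  - 26.162.147.28/30 clear@30
  Q 26.162.147.17: descend 0001101010100010100100110001 ; hops seen [H2,H0] ; pick H0
  Q 61.29.17.113: descend 001111 ; hops seen [∅] ; pick no-route
  add 26.0.0.0/8 -> H0 at depth 8
  add 26.160.0.0/12 -> H2 at depth 12
  add 63.96.0.0/16 -> H0 at depth 16
  add 0.0.0.0/1 -> H1 at depth 1
  Q 26.160.115.92: descend 00011010101000 ; hops seen [H1,H0,H2] ; pick H2
  add 26.162.128.0/17 -> H1 at depth 17
  add 0.0.0.0/2 -> H2 at depth 2

== LOOKUPS ==
["H0","H0","H2","H0","H0","H1","H1","H1","H2","H0","H0","no-route","H2"]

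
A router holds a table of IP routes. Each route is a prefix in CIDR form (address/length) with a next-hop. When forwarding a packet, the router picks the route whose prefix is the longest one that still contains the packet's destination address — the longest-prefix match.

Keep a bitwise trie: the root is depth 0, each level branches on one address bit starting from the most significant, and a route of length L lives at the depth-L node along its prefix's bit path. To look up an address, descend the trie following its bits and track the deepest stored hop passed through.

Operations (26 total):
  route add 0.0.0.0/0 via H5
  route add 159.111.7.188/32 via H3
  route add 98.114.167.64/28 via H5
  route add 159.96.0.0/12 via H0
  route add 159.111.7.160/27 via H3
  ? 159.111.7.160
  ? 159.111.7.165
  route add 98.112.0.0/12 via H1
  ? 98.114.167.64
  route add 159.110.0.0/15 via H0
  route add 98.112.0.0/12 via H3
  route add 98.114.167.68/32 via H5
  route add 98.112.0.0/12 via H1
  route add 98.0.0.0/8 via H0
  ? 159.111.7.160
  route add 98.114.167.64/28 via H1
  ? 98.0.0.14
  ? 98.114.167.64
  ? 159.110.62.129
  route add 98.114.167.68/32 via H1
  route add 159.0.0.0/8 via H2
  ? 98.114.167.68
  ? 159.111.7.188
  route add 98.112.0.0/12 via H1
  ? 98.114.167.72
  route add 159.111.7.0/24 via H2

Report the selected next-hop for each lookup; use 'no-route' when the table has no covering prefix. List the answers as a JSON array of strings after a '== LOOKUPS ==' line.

Process each operation:
  add 0.0.0.0/0 -> H5 at depth 0
  add 159.111.7.188/32 -> H3 at depth 32
  add 98.114.167.64/28 -> H5 at depth 28
  add 159.96.0.0/12 -> H0 at depth 12
  add 159.111.7.160/27 -> H3 at depth 27
  lookup 159.111.7.160: bits 100111110110111100000111101 walk d0:H5→d1:-→d2:-→d3:-→d4:-→d5:-→d6:-→d7:-→d8:-→d9:-→d10:-→d11:-→d12:H0→d13:-→d14:-→d15:-→d16:-→d17:-→d18:-→d19:-→d20:-→d21:-→d22:-→d23:-→d24:-→d25:-→d26:-→d27:H3 -> H3
  lookup 159.111.7.165: bits 100111110110111100000111101 walk d0:H5→d1:-→d2:-→d3:-→d4:-→d5:-→d6:-→d7:-→d8:-→d9:-→d10:-→d11:-→d12:H0→d13:-→d14:-→d15:-→d16:-→d17:-→d18:-→d19:-→d20:-→d21:-→d22:-→d23:-→d24:-→d25:-→d26:-→d27:H3 -> H3
  add 98.112.0.0/12 -> H1 at depth 12
  lookup 98.114.167.64: bits 0110001001110010101001110100 walk d0:H5→d1:-→d2:-→d3:-→d4:-→d5:-→d6:-→d7:-→d8:-→d9:-→d10:-→d11:-→d12:H1→d13:-→d14:-→d15:-→d16:-→d17:-→d18:-→d19:-→d20:-→d21:-→d22:-→d23:-→d24:-→d25:-→d26:-→d27:-→d28:H5 -> H5
  add 159.110.0.0/15 -> H0 at depth 15
  add 98.112.0.0/12 -> H3 at depth 12
  add 98.114.167.68/32 -> H5 at depth 32
  add 98.112.0.0/12 -> H1 at depth 12
  add 98.0.0.0/8 -> H0 at depth 8
  lookup 159.111.7.160: bits 100111110110111100000111101 walk d0:H5→d1:-→d2:-→d3:-→d4:-→d5:-→d6:-→d7:-→d8:-→d9:-→d10:-→d11:-→d12:H0→d13:-→d14:-→d15:H0→d16:-→d17:-→d18:-→d19:-→d20:-→d21:-→d22:-→d23:-→d24:-→d25:-→d26:-→d27:H3 -> H3
  add 98.114.167.64/28 -> H1 at depth 28
  lookup 98.0.0.14: bits 011000100 walk d0:H5→d1:-→d2:-→d3:-→d4:-→d5:-→d6:-→d7:-→d8:H0→d9:- -> H0
  lookup 98.114.167.64: bits 01100010011100101010011101000 walk d0:H5→d1:-→d2:-→d3:-→d4:-→d5:-→d6:-→d7:-→d8:H0→d9:-→d10:-→d11:-→d12:H1→d13:-→d14:-→d15:-→d16:-→d17:-→d18:-→d19:-→d20:-→d21:-→d22:-→d23:-→d24:-→d25:-→d26:-→d27:-→d28:H1→d29:- -> H1
  lookup 159.110.62.129: bits 100111110110111 walk d0:H5→d1:-→d2:-→d3:-→d4:-→d5:-→d6:-→d7:-→d8:-→d9:-→d10:-→d11:-→d12:H0→d13:-→d14:-→d15:H0 -> H0
  add 98.114.167.68/32 -> H1 at depth 32
  add 159.0.0.0/8 -> H2 at depth 8
  lookup 98.114.167.68: bits 01100010011100101010011101000100 walk d0:H5→d1:-→d2:-→d3:-→d4:-→d5:-→d6:-→d7:-→d8:H0→d9:-→d10:-→d11:-→d12:H1→d13:-→d14:-→d15:-→d16:-→d17:-→d18:-→d19:-→d20:-→d21:-→d22:-→d23:-→d24:-→d25:-→d26:-→d27:-→d28:H1→d29:-→d30:-→d31:-→d32:H1 -> H1
  lookup 159.111.7.188: bits 10011111011011110000011110111100 walk d0:H5→d1:-→d2:-→d3:-→d4:-→d5:-→d6:-→d7:-→d8:H2→d9:-→d10:-→d11:-→d12:H0→d13:-→d14:-→d15:H0→d16:-→d17:-→d18:-→d19:-→d20:-→d21:-→d22:-→d23:-→d24:-→d25:-→d26:-→d27:H3→d28:-→d29:-→d30:-→d31:-→d32:H3 -> H3
  add 98.112.0.0/12 -> H1 at depth 12
  lookup 98.114.167.72: bits 0110001001110010101001110100 walk d0:H5→d1:-→d2:-→d3:-→d4:-→d5:-→d6:-→d7:-→d8:H0→d9:-→d10:-→d11:-→d12:H1→d13:-→d14:-→d15:-→d16:-→d17:-→d18:-→d19:-→d20:-→d21:-→d22:-→d23:-→d24:-→d25:-→d26:-→d27:-→d28:H1 -> H1
  add 159.111.7.0/24 -> H2 at depth 24

== LOOKUPS ==
["H3","H3","H5","H3","H0","H1","H0","H1","H3","H1"]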